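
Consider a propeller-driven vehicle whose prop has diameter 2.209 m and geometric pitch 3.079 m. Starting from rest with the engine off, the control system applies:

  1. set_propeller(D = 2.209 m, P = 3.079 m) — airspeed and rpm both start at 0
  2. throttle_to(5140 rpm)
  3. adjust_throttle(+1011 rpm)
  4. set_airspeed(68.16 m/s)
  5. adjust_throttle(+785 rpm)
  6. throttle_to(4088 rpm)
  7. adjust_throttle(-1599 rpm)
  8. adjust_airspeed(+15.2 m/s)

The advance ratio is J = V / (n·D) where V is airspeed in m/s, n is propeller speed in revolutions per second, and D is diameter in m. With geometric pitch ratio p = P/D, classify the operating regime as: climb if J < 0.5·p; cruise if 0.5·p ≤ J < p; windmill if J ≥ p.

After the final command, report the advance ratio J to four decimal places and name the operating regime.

J = 0.9097, regime = cruise

set_propeller: D = 2.209 m, P = 3.079 m (p = P/D = 1.393843); state ← (V=0, rpm=0)
throttle_to(5140): rpm ← 5140
adjust_throttle(+1011): rpm ← 5140 +1011 = 6151
set_airspeed(68.16): V ← 68.16 m/s
adjust_throttle(+785): rpm ← 6151 +785 = 6936
throttle_to(4088): rpm ← 4088
adjust_throttle(-1599): rpm ← 4088 -1599 = 2489
adjust_airspeed(+15.2): V ← 68.16 +15.2 = 83.36 m/s
final state: V = 83.36 m/s, rpm = 2489 → n = rpm/60 = 41.483333 rev/s
J = V / (n·D) = 83.36 / (41.483333 × 2.209) = 0.909679
regime bands: climb J<0.6969 | cruise [0.6969, 1.3938) | windmill J≥1.3938
J = 0.9097 → cruise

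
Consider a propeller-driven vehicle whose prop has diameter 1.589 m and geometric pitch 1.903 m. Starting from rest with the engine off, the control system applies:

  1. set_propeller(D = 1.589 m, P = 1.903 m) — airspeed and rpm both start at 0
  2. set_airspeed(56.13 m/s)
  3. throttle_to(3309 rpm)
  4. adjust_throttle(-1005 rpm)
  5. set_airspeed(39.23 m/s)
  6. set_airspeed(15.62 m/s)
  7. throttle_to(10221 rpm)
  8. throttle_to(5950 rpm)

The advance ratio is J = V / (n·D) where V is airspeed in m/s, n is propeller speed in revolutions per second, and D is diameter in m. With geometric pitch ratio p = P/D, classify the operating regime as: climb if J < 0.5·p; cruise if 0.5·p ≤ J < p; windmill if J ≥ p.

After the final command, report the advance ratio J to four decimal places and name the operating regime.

J = 0.0991, regime = climb

set_propeller: D = 1.589 m, P = 1.903 m (p = P/D = 1.197609); state ← (V=0, rpm=0)
set_airspeed(56.13): V ← 56.13 m/s
throttle_to(3309): rpm ← 3309
adjust_throttle(-1005): rpm ← 3309 -1005 = 2304
set_airspeed(39.23): V ← 39.23 m/s
set_airspeed(15.62): V ← 15.62 m/s
throttle_to(10221): rpm ← 10221
throttle_to(5950): rpm ← 5950
final state: V = 15.62 m/s, rpm = 5950 → n = rpm/60 = 99.166667 rev/s
J = V / (n·D) = 15.62 / (99.166667 × 1.589) = 0.099127
regime bands: climb J<0.5988 | cruise [0.5988, 1.1976) | windmill J≥1.1976
J = 0.0991 → climb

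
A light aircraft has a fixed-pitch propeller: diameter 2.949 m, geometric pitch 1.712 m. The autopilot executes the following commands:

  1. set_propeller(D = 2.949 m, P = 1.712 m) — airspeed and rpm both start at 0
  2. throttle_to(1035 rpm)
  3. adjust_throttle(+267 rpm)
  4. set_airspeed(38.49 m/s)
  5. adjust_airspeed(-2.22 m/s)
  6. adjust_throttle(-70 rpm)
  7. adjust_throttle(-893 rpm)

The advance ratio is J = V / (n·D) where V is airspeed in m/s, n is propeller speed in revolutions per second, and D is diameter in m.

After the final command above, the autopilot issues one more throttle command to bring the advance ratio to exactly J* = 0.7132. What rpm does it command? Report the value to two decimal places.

set_propeller: D = 2.949 m, P = 1.712 m (p = P/D = 0.580536); state ← (V=0, rpm=0)
throttle_to(1035): rpm ← 1035
adjust_throttle(+267): rpm ← 1035 +267 = 1302
set_airspeed(38.49): V ← 38.49 m/s
adjust_airspeed(-2.22): V ← 38.49 -2.22 = 36.27 m/s
adjust_throttle(-70): rpm ← 1302 -70 = 1232
adjust_throttle(-893): rpm ← 1232 -893 = 339
final state: V = 36.27 m/s, rpm = 339 → n = rpm/60 = 5.650000 rev/s
target J* = 0.7132; solve J* = V/(n·D) for n: n = V/(J*·D) = 36.27/(0.7132 × 2.949) = 17.244931 rev/s
rpm = 60·n = 1034.695830

rpm = 1034.70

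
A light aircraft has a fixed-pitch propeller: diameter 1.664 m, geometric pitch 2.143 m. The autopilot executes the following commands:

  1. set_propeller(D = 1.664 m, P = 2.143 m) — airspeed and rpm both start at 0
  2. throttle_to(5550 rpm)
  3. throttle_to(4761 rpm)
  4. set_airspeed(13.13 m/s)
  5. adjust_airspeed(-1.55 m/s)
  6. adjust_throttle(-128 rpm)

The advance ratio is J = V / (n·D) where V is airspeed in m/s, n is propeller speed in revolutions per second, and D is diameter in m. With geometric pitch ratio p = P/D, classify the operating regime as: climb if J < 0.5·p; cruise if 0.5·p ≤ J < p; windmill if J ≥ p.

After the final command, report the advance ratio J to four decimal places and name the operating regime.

set_propeller: D = 1.664 m, P = 2.143 m (p = P/D = 1.287861); state ← (V=0, rpm=0)
throttle_to(5550): rpm ← 5550
throttle_to(4761): rpm ← 4761
set_airspeed(13.13): V ← 13.13 m/s
adjust_airspeed(-1.55): V ← 13.13 -1.55 = 11.58 m/s
adjust_throttle(-128): rpm ← 4761 -128 = 4633
final state: V = 11.58 m/s, rpm = 4633 → n = rpm/60 = 77.216667 rev/s
J = V / (n·D) = 11.58 / (77.216667 × 1.664) = 0.090125
regime bands: climb J<0.6439 | cruise [0.6439, 1.2879) | windmill J≥1.2879
J = 0.0901 → climb

J = 0.0901, regime = climb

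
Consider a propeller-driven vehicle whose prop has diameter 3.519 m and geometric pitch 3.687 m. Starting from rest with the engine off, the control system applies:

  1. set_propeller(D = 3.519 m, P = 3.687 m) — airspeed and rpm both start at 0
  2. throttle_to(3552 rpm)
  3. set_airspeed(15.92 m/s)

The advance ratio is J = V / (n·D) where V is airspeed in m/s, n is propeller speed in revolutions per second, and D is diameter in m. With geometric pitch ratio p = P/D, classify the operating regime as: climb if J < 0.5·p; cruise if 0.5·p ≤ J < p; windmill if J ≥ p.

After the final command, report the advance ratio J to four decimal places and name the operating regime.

J = 0.0764, regime = climb

set_propeller: D = 3.519 m, P = 3.687 m (p = P/D = 1.047741); state ← (V=0, rpm=0)
throttle_to(3552): rpm ← 3552
set_airspeed(15.92): V ← 15.92 m/s
final state: V = 15.92 m/s, rpm = 3552 → n = rpm/60 = 59.200000 rev/s
J = V / (n·D) = 15.92 / (59.200000 × 3.519) = 0.076419
regime bands: climb J<0.5239 | cruise [0.5239, 1.0477) | windmill J≥1.0477
J = 0.0764 → climb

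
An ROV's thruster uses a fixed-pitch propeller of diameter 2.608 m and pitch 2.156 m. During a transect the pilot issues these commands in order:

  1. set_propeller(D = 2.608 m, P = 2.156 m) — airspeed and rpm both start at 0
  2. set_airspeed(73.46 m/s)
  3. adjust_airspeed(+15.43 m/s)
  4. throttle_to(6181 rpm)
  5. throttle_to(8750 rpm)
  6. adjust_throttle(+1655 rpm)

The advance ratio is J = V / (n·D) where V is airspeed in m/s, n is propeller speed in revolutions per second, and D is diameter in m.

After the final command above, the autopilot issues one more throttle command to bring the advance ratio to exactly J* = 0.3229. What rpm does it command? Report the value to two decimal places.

rpm = 6333.28

set_propeller: D = 2.608 m, P = 2.156 m (p = P/D = 0.826687); state ← (V=0, rpm=0)
set_airspeed(73.46): V ← 73.46 m/s
adjust_airspeed(+15.43): V ← 73.46 +15.43 = 88.89 m/s
throttle_to(6181): rpm ← 6181
throttle_to(8750): rpm ← 8750
adjust_throttle(+1655): rpm ← 8750 +1655 = 10405
final state: V = 88.89 m/s, rpm = 10405 → n = rpm/60 = 173.416667 rev/s
target J* = 0.3229; solve J* = V/(n·D) for n: n = V/(J*·D) = 88.89/(0.3229 × 2.608) = 105.554627 rev/s
rpm = 60·n = 6333.277601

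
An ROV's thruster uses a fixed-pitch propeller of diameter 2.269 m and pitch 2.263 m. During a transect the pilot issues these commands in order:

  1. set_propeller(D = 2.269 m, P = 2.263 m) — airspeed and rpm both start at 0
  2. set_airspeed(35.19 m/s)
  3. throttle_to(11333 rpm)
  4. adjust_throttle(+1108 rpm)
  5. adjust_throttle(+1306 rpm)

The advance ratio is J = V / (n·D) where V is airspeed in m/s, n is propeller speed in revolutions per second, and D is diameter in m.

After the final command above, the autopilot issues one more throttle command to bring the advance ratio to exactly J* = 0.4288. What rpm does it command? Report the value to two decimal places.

set_propeller: D = 2.269 m, P = 2.263 m (p = P/D = 0.997356); state ← (V=0, rpm=0)
set_airspeed(35.19): V ← 35.19 m/s
throttle_to(11333): rpm ← 11333
adjust_throttle(+1108): rpm ← 11333 +1108 = 12441
adjust_throttle(+1306): rpm ← 12441 +1306 = 13747
final state: V = 35.19 m/s, rpm = 13747 → n = rpm/60 = 229.116667 rev/s
target J* = 0.4288; solve J* = V/(n·D) for n: n = V/(J*·D) = 35.19/(0.4288 × 2.269) = 36.168458 rev/s
rpm = 60·n = 2170.107484

rpm = 2170.11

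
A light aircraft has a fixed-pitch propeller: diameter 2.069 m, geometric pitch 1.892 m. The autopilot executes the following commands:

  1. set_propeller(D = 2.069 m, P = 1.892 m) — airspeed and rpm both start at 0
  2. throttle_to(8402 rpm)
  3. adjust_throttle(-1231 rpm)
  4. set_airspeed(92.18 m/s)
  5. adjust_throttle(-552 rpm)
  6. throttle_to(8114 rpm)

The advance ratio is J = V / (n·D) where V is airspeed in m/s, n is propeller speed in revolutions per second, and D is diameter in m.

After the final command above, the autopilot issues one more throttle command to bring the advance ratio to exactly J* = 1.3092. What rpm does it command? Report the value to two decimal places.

set_propeller: D = 2.069 m, P = 1.892 m (p = P/D = 0.914451); state ← (V=0, rpm=0)
throttle_to(8402): rpm ← 8402
adjust_throttle(-1231): rpm ← 8402 -1231 = 7171
set_airspeed(92.18): V ← 92.18 m/s
adjust_throttle(-552): rpm ← 7171 -552 = 6619
throttle_to(8114): rpm ← 8114
final state: V = 92.18 m/s, rpm = 8114 → n = rpm/60 = 135.233333 rev/s
target J* = 1.3092; solve J* = V/(n·D) for n: n = V/(J*·D) = 92.18/(1.3092 × 2.069) = 34.030648 rev/s
rpm = 60·n = 2041.838869

rpm = 2041.84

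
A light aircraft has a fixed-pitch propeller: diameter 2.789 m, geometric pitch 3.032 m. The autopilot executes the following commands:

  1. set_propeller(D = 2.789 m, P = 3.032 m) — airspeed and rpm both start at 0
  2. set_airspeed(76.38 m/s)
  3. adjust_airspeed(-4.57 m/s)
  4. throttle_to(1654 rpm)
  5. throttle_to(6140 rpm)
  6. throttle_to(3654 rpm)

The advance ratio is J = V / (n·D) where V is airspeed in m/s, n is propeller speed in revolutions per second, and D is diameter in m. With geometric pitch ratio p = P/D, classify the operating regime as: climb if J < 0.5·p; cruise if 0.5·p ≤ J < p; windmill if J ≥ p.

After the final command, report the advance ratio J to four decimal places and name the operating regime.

J = 0.4228, regime = climb

set_propeller: D = 2.789 m, P = 3.032 m (p = P/D = 1.087128); state ← (V=0, rpm=0)
set_airspeed(76.38): V ← 76.38 m/s
adjust_airspeed(-4.57): V ← 76.38 -4.57 = 71.81 m/s
throttle_to(1654): rpm ← 1654
throttle_to(6140): rpm ← 6140
throttle_to(3654): rpm ← 3654
final state: V = 71.81 m/s, rpm = 3654 → n = rpm/60 = 60.900000 rev/s
J = V / (n·D) = 71.81 / (60.900000 × 2.789) = 0.422785
regime bands: climb J<0.5436 | cruise [0.5436, 1.0871) | windmill J≥1.0871
J = 0.4228 → climb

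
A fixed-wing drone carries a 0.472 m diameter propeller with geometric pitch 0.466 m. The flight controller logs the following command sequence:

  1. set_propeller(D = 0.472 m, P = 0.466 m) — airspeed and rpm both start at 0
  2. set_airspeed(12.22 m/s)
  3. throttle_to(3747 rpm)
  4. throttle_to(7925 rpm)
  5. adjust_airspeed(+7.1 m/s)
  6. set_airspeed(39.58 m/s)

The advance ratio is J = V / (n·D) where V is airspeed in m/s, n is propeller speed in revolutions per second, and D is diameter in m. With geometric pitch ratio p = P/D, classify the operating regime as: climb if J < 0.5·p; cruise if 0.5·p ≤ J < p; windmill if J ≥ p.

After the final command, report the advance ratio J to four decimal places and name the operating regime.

set_propeller: D = 0.472 m, P = 0.466 m (p = P/D = 0.987288); state ← (V=0, rpm=0)
set_airspeed(12.22): V ← 12.22 m/s
throttle_to(3747): rpm ← 3747
throttle_to(7925): rpm ← 7925
adjust_airspeed(+7.1): V ← 12.22 +7.1 = 19.32 m/s
set_airspeed(39.58): V ← 39.58 m/s
final state: V = 39.58 m/s, rpm = 7925 → n = rpm/60 = 132.083333 rev/s
J = V / (n·D) = 39.58 / (132.083333 × 0.472) = 0.634871
regime bands: climb J<0.4936 | cruise [0.4936, 0.9873) | windmill J≥0.9873
J = 0.6349 → cruise

J = 0.6349, regime = cruise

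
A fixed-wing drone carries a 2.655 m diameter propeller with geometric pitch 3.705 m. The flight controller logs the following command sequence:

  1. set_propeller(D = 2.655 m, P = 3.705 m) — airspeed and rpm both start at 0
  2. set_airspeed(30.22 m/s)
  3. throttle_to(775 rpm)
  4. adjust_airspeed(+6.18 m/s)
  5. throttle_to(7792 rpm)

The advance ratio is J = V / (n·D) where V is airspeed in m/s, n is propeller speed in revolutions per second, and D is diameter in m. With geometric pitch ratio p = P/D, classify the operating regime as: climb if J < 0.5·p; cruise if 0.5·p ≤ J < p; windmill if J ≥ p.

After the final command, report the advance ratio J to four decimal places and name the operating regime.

J = 0.1056, regime = climb

set_propeller: D = 2.655 m, P = 3.705 m (p = P/D = 1.395480); state ← (V=0, rpm=0)
set_airspeed(30.22): V ← 30.22 m/s
throttle_to(775): rpm ← 775
adjust_airspeed(+6.18): V ← 30.22 +6.18 = 36.4 m/s
throttle_to(7792): rpm ← 7792
final state: V = 36.4 m/s, rpm = 7792 → n = rpm/60 = 129.866667 rev/s
J = V / (n·D) = 36.4 / (129.866667 × 2.655) = 0.105570
regime bands: climb J<0.6977 | cruise [0.6977, 1.3955) | windmill J≥1.3955
J = 0.1056 → climb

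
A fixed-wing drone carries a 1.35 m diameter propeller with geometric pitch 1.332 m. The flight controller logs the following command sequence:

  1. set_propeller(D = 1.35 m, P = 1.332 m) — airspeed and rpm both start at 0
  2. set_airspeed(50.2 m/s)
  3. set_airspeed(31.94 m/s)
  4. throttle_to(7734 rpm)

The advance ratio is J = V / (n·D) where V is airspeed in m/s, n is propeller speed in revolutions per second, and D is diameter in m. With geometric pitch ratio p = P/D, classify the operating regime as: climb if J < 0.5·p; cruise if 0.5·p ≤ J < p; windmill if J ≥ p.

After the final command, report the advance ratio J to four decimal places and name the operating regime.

set_propeller: D = 1.35 m, P = 1.332 m (p = P/D = 0.986667); state ← (V=0, rpm=0)
set_airspeed(50.2): V ← 50.2 m/s
set_airspeed(31.94): V ← 31.94 m/s
throttle_to(7734): rpm ← 7734
final state: V = 31.94 m/s, rpm = 7734 → n = rpm/60 = 128.900000 rev/s
J = V / (n·D) = 31.94 / (128.900000 × 1.35) = 0.183547
regime bands: climb J<0.4933 | cruise [0.4933, 0.9867) | windmill J≥0.9867
J = 0.1835 → climb

J = 0.1835, regime = climb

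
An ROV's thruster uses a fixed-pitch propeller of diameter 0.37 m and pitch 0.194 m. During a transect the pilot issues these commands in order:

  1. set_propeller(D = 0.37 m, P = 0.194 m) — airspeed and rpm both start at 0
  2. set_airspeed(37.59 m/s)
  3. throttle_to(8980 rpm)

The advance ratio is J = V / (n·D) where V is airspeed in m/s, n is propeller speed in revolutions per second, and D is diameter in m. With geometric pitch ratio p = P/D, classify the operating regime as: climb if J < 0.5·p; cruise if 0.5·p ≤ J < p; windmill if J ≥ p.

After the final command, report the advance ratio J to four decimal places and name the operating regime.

set_propeller: D = 0.37 m, P = 0.194 m (p = P/D = 0.524324); state ← (V=0, rpm=0)
set_airspeed(37.59): V ← 37.59 m/s
throttle_to(8980): rpm ← 8980
final state: V = 37.59 m/s, rpm = 8980 → n = rpm/60 = 149.666667 rev/s
J = V / (n·D) = 37.59 / (149.666667 × 0.37) = 0.678806
regime bands: climb J<0.2622 | cruise [0.2622, 0.5243) | windmill J≥0.5243
J = 0.6788 → windmill

J = 0.6788, regime = windmill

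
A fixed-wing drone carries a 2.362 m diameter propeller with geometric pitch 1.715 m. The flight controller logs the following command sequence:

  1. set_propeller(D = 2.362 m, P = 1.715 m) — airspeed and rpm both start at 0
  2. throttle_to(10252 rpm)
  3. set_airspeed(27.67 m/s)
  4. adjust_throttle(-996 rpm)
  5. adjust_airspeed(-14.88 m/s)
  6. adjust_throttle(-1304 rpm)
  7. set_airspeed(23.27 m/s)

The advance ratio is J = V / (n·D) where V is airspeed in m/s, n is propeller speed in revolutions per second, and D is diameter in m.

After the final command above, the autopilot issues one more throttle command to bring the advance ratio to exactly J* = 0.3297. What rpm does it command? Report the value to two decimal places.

rpm = 1792.87

set_propeller: D = 2.362 m, P = 1.715 m (p = P/D = 0.726080); state ← (V=0, rpm=0)
throttle_to(10252): rpm ← 10252
set_airspeed(27.67): V ← 27.67 m/s
adjust_throttle(-996): rpm ← 10252 -996 = 9256
adjust_airspeed(-14.88): V ← 27.67 -14.88 = 12.79 m/s
adjust_throttle(-1304): rpm ← 9256 -1304 = 7952
set_airspeed(23.27): V ← 23.27 m/s
final state: V = 23.27 m/s, rpm = 7952 → n = rpm/60 = 132.533333 rev/s
target J* = 0.3297; solve J* = V/(n·D) for n: n = V/(J*·D) = 23.27/(0.3297 × 2.362) = 29.881166 rev/s
rpm = 60·n = 1792.869971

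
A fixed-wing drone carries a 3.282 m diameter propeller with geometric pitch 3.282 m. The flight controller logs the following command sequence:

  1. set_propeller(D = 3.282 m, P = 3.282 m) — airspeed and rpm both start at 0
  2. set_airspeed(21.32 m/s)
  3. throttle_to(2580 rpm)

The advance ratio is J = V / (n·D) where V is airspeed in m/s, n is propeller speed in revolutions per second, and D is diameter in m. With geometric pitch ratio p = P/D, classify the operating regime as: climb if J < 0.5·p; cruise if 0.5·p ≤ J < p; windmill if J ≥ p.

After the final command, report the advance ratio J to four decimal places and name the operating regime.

J = 0.1511, regime = climb

set_propeller: D = 3.282 m, P = 3.282 m (p = P/D = 1.000000); state ← (V=0, rpm=0)
set_airspeed(21.32): V ← 21.32 m/s
throttle_to(2580): rpm ← 2580
final state: V = 21.32 m/s, rpm = 2580 → n = rpm/60 = 43.000000 rev/s
J = V / (n·D) = 21.32 / (43.000000 × 3.282) = 0.151071
regime bands: climb J<0.5000 | cruise [0.5000, 1.0000) | windmill J≥1.0000
J = 0.1511 → climb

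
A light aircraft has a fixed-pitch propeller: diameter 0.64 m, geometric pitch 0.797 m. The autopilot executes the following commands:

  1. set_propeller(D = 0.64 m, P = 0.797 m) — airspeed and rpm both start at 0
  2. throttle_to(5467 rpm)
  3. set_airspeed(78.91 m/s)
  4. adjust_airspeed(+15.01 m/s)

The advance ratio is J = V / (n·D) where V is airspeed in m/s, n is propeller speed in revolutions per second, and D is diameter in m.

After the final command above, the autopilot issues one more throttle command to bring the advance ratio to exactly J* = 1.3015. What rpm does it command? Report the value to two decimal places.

set_propeller: D = 0.64 m, P = 0.797 m (p = P/D = 1.245313); state ← (V=0, rpm=0)
throttle_to(5467): rpm ← 5467
set_airspeed(78.91): V ← 78.91 m/s
adjust_airspeed(+15.01): V ← 78.91 +15.01 = 93.92 m/s
final state: V = 93.92 m/s, rpm = 5467 → n = rpm/60 = 91.116667 rev/s
target J* = 1.3015; solve J* = V/(n·D) for n: n = V/(J*·D) = 93.92/(1.3015 × 0.64) = 112.754514 rev/s
rpm = 60·n = 6765.270841

rpm = 6765.27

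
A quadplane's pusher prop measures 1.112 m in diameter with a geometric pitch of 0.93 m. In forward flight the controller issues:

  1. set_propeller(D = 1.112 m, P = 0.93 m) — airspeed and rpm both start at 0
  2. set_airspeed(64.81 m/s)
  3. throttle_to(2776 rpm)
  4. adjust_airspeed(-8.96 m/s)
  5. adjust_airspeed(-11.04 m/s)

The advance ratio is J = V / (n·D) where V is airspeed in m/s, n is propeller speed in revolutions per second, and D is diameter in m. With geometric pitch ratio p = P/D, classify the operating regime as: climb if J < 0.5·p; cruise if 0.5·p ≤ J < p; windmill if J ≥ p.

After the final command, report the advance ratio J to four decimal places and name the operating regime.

J = 0.8710, regime = windmill

set_propeller: D = 1.112 m, P = 0.93 m (p = P/D = 0.836331); state ← (V=0, rpm=0)
set_airspeed(64.81): V ← 64.81 m/s
throttle_to(2776): rpm ← 2776
adjust_airspeed(-8.96): V ← 64.81 -8.96 = 55.85 m/s
adjust_airspeed(-11.04): V ← 55.85 -11.04 = 44.81 m/s
final state: V = 44.81 m/s, rpm = 2776 → n = rpm/60 = 46.266667 rev/s
J = V / (n·D) = 44.81 / (46.266667 × 1.112) = 0.870967
regime bands: climb J<0.4182 | cruise [0.4182, 0.8363) | windmill J≥0.8363
J = 0.8710 → windmill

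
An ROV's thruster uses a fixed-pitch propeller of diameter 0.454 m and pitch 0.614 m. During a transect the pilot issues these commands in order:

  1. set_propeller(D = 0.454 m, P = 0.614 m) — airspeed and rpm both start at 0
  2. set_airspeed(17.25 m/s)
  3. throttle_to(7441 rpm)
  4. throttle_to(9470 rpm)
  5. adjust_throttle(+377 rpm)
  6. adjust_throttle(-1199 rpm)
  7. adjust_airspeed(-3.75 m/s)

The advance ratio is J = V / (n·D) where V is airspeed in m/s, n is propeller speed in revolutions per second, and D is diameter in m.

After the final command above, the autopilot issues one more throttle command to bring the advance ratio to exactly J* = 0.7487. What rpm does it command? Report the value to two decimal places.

rpm = 2382.99

set_propeller: D = 0.454 m, P = 0.614 m (p = P/D = 1.352423); state ← (V=0, rpm=0)
set_airspeed(17.25): V ← 17.25 m/s
throttle_to(7441): rpm ← 7441
throttle_to(9470): rpm ← 9470
adjust_throttle(+377): rpm ← 9470 +377 = 9847
adjust_throttle(-1199): rpm ← 9847 -1199 = 8648
adjust_airspeed(-3.75): V ← 17.25 -3.75 = 13.5 m/s
final state: V = 13.5 m/s, rpm = 8648 → n = rpm/60 = 144.133333 rev/s
target J* = 0.7487; solve J* = V/(n·D) for n: n = V/(J*·D) = 13.5/(0.7487 × 0.454) = 39.716419 rev/s
rpm = 60·n = 2382.985133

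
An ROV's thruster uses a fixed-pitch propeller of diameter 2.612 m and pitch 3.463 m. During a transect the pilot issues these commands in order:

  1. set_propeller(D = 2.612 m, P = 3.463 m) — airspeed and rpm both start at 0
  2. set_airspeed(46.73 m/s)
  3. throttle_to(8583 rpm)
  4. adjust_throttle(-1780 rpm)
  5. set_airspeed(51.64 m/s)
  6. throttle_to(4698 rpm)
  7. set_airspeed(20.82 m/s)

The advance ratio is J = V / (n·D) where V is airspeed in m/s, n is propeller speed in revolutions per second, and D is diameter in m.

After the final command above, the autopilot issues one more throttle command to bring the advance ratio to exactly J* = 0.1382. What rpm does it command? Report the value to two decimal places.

set_propeller: D = 2.612 m, P = 3.463 m (p = P/D = 1.325804); state ← (V=0, rpm=0)
set_airspeed(46.73): V ← 46.73 m/s
throttle_to(8583): rpm ← 8583
adjust_throttle(-1780): rpm ← 8583 -1780 = 6803
set_airspeed(51.64): V ← 51.64 m/s
throttle_to(4698): rpm ← 4698
set_airspeed(20.82): V ← 20.82 m/s
final state: V = 20.82 m/s, rpm = 4698 → n = rpm/60 = 78.300000 rev/s
target J* = 0.1382; solve J* = V/(n·D) for n: n = V/(J*·D) = 20.82/(0.1382 × 2.612) = 57.676581 rev/s
rpm = 60·n = 3460.594872

rpm = 3460.59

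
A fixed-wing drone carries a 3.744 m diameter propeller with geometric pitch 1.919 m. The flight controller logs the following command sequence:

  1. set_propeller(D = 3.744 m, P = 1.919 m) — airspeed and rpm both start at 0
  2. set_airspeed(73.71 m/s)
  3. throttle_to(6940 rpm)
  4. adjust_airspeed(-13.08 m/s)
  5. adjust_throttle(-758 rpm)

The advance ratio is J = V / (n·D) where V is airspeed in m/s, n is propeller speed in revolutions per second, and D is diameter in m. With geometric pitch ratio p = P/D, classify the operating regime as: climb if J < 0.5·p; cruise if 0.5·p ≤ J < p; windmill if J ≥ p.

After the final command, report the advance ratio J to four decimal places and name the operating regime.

set_propeller: D = 3.744 m, P = 1.919 m (p = P/D = 0.512553); state ← (V=0, rpm=0)
set_airspeed(73.71): V ← 73.71 m/s
throttle_to(6940): rpm ← 6940
adjust_airspeed(-13.08): V ← 73.71 -13.08 = 60.63 m/s
adjust_throttle(-758): rpm ← 6940 -758 = 6182
final state: V = 60.63 m/s, rpm = 6182 → n = rpm/60 = 103.033333 rev/s
J = V / (n·D) = 60.63 / (103.033333 × 3.744) = 0.157172
regime bands: climb J<0.2563 | cruise [0.2563, 0.5126) | windmill J≥0.5126
J = 0.1572 → climb

J = 0.1572, regime = climb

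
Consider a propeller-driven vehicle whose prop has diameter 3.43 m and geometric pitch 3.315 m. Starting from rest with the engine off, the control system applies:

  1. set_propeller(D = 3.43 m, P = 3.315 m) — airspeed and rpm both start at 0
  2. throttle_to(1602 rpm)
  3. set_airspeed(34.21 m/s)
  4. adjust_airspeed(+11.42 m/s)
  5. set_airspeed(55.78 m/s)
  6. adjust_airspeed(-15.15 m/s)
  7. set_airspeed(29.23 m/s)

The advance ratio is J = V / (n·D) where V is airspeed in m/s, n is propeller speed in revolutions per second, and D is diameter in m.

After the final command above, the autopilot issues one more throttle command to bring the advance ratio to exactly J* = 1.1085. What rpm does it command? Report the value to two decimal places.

rpm = 461.26

set_propeller: D = 3.43 m, P = 3.315 m (p = P/D = 0.966472); state ← (V=0, rpm=0)
throttle_to(1602): rpm ← 1602
set_airspeed(34.21): V ← 34.21 m/s
adjust_airspeed(+11.42): V ← 34.21 +11.42 = 45.63 m/s
set_airspeed(55.78): V ← 55.78 m/s
adjust_airspeed(-15.15): V ← 55.78 -15.15 = 40.63 m/s
set_airspeed(29.23): V ← 29.23 m/s
final state: V = 29.23 m/s, rpm = 1602 → n = rpm/60 = 26.700000 rev/s
target J* = 1.1085; solve J* = V/(n·D) for n: n = V/(J*·D) = 29.23/(1.1085 × 3.43) = 7.687746 rev/s
rpm = 60·n = 461.264730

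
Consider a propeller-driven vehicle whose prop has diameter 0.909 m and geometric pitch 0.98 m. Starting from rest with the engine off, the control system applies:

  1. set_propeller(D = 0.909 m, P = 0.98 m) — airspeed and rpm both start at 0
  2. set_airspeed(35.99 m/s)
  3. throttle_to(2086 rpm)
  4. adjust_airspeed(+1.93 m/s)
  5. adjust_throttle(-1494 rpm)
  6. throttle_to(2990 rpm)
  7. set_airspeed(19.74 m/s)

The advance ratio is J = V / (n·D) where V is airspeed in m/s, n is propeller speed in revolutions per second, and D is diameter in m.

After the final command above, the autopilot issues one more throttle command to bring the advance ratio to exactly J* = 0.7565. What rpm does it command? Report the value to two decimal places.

rpm = 1722.37

set_propeller: D = 0.909 m, P = 0.98 m (p = P/D = 1.078108); state ← (V=0, rpm=0)
set_airspeed(35.99): V ← 35.99 m/s
throttle_to(2086): rpm ← 2086
adjust_airspeed(+1.93): V ← 35.99 +1.93 = 37.92 m/s
adjust_throttle(-1494): rpm ← 2086 -1494 = 592
throttle_to(2990): rpm ← 2990
set_airspeed(19.74): V ← 19.74 m/s
final state: V = 19.74 m/s, rpm = 2990 → n = rpm/60 = 49.833333 rev/s
target J* = 0.7565; solve J* = V/(n·D) for n: n = V/(J*·D) = 19.74/(0.7565 × 0.909) = 28.706109 rev/s
rpm = 60·n = 1722.366553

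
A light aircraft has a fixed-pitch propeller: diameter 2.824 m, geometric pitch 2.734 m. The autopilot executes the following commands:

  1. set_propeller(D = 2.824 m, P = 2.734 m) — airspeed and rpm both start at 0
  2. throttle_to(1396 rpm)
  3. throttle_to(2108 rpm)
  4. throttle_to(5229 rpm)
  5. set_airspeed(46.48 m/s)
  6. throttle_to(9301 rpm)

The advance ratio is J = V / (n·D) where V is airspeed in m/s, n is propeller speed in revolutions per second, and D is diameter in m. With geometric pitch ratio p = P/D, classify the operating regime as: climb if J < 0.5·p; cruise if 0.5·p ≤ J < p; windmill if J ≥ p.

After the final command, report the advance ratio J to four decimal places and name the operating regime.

set_propeller: D = 2.824 m, P = 2.734 m (p = P/D = 0.968130); state ← (V=0, rpm=0)
throttle_to(1396): rpm ← 1396
throttle_to(2108): rpm ← 2108
throttle_to(5229): rpm ← 5229
set_airspeed(46.48): V ← 46.48 m/s
throttle_to(9301): rpm ← 9301
final state: V = 46.48 m/s, rpm = 9301 → n = rpm/60 = 155.016667 rev/s
J = V / (n·D) = 46.48 / (155.016667 × 2.824) = 0.106175
regime bands: climb J<0.4841 | cruise [0.4841, 0.9681) | windmill J≥0.9681
J = 0.1062 → climb

J = 0.1062, regime = climb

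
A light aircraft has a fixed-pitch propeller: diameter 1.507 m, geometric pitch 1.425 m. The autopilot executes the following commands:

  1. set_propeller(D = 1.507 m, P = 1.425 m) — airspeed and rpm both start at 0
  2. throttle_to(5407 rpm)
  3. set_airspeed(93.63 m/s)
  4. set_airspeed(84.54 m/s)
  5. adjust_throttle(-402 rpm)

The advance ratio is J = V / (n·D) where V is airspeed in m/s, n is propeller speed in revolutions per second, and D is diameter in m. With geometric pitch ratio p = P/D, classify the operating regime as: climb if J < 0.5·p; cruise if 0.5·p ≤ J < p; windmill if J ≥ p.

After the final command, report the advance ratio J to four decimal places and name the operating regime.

set_propeller: D = 1.507 m, P = 1.425 m (p = P/D = 0.945587); state ← (V=0, rpm=0)
throttle_to(5407): rpm ← 5407
set_airspeed(93.63): V ← 93.63 m/s
set_airspeed(84.54): V ← 84.54 m/s
adjust_throttle(-402): rpm ← 5407 -402 = 5005
final state: V = 84.54 m/s, rpm = 5005 → n = rpm/60 = 83.416667 rev/s
J = V / (n·D) = 84.54 / (83.416667 × 1.507) = 0.672506
regime bands: climb J<0.4728 | cruise [0.4728, 0.9456) | windmill J≥0.9456
J = 0.6725 → cruise

J = 0.6725, regime = cruise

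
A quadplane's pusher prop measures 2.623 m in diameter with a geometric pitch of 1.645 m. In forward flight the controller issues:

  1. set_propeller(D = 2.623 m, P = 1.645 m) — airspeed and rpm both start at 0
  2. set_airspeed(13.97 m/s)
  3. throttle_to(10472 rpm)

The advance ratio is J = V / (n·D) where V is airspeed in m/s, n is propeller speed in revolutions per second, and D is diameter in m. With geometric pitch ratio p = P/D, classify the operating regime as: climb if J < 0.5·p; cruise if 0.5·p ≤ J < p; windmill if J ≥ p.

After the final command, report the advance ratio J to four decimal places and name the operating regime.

J = 0.0305, regime = climb

set_propeller: D = 2.623 m, P = 1.645 m (p = P/D = 0.627144); state ← (V=0, rpm=0)
set_airspeed(13.97): V ← 13.97 m/s
throttle_to(10472): rpm ← 10472
final state: V = 13.97 m/s, rpm = 10472 → n = rpm/60 = 174.533333 rev/s
J = V / (n·D) = 13.97 / (174.533333 × 2.623) = 0.030515
regime bands: climb J<0.3136 | cruise [0.3136, 0.6271) | windmill J≥0.6271
J = 0.0305 → climb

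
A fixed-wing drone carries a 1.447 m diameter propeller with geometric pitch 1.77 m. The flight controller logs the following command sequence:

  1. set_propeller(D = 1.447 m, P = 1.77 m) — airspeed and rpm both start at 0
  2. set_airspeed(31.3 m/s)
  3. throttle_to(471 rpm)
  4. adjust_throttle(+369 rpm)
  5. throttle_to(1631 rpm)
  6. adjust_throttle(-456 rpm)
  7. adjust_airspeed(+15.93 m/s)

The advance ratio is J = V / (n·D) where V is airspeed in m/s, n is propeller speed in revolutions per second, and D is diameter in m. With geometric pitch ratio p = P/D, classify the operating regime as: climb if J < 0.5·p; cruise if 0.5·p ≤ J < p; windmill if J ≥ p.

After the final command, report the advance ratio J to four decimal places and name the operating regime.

J = 1.6667, regime = windmill

set_propeller: D = 1.447 m, P = 1.77 m (p = P/D = 1.223220); state ← (V=0, rpm=0)
set_airspeed(31.3): V ← 31.3 m/s
throttle_to(471): rpm ← 471
adjust_throttle(+369): rpm ← 471 +369 = 840
throttle_to(1631): rpm ← 1631
adjust_throttle(-456): rpm ← 1631 -456 = 1175
adjust_airspeed(+15.93): V ← 31.3 +15.93 = 47.23 m/s
final state: V = 47.23 m/s, rpm = 1175 → n = rpm/60 = 19.583333 rev/s
J = V / (n·D) = 47.23 / (19.583333 × 1.447) = 1.666721
regime bands: climb J<0.6116 | cruise [0.6116, 1.2232) | windmill J≥1.2232
J = 1.6667 → windmill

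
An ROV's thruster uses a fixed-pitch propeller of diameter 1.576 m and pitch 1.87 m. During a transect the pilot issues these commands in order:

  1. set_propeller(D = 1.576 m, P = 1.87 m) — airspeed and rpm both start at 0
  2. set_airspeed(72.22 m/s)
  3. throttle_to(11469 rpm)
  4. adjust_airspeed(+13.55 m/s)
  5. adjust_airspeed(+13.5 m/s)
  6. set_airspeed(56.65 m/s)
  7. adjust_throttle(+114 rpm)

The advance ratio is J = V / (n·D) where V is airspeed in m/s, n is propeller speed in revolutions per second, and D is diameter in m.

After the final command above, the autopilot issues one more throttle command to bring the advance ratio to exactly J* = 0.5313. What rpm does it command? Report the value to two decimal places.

rpm = 4059.34

set_propeller: D = 1.576 m, P = 1.87 m (p = P/D = 1.186548); state ← (V=0, rpm=0)
set_airspeed(72.22): V ← 72.22 m/s
throttle_to(11469): rpm ← 11469
adjust_airspeed(+13.55): V ← 72.22 +13.55 = 85.77 m/s
adjust_airspeed(+13.5): V ← 85.77 +13.5 = 99.27 m/s
set_airspeed(56.65): V ← 56.65 m/s
adjust_throttle(+114): rpm ← 11469 +114 = 11583
final state: V = 56.65 m/s, rpm = 11583 → n = rpm/60 = 193.050000 rev/s
target J* = 0.5313; solve J* = V/(n·D) for n: n = V/(J*·D) = 56.65/(0.5313 × 1.576) = 67.655621 rev/s
rpm = 60·n = 4059.337264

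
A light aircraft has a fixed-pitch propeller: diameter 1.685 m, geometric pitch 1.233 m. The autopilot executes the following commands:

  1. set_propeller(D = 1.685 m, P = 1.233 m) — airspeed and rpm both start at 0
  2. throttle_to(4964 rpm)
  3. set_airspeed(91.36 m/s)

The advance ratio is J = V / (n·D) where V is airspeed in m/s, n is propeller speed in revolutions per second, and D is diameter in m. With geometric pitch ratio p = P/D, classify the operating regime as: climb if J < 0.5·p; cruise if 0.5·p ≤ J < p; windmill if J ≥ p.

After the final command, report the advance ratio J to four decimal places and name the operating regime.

J = 0.6554, regime = cruise

set_propeller: D = 1.685 m, P = 1.233 m (p = P/D = 0.731751); state ← (V=0, rpm=0)
throttle_to(4964): rpm ← 4964
set_airspeed(91.36): V ← 91.36 m/s
final state: V = 91.36 m/s, rpm = 4964 → n = rpm/60 = 82.733333 rev/s
J = V / (n·D) = 91.36 / (82.733333 × 1.685) = 0.655354
regime bands: climb J<0.3659 | cruise [0.3659, 0.7318) | windmill J≥0.7318
J = 0.6554 → cruise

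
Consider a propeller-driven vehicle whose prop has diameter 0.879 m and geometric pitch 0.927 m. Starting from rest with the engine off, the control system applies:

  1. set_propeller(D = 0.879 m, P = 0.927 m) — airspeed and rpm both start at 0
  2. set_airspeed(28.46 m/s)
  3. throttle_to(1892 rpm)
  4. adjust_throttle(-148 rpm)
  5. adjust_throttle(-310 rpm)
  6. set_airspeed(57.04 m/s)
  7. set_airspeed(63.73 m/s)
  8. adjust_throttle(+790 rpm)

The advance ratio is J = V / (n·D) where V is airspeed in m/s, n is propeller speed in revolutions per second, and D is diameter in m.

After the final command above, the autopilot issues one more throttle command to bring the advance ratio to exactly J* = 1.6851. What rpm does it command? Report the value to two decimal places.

set_propeller: D = 0.879 m, P = 0.927 m (p = P/D = 1.054608); state ← (V=0, rpm=0)
set_airspeed(28.46): V ← 28.46 m/s
throttle_to(1892): rpm ← 1892
adjust_throttle(-148): rpm ← 1892 -148 = 1744
adjust_throttle(-310): rpm ← 1744 -310 = 1434
set_airspeed(57.04): V ← 57.04 m/s
set_airspeed(63.73): V ← 63.73 m/s
adjust_throttle(+790): rpm ← 1434 +790 = 2224
final state: V = 63.73 m/s, rpm = 2224 → n = rpm/60 = 37.066667 rev/s
target J* = 1.6851; solve J* = V/(n·D) for n: n = V/(J*·D) = 63.73/(1.6851 × 0.879) = 43.025841 rev/s
rpm = 60·n = 2581.550441

rpm = 2581.55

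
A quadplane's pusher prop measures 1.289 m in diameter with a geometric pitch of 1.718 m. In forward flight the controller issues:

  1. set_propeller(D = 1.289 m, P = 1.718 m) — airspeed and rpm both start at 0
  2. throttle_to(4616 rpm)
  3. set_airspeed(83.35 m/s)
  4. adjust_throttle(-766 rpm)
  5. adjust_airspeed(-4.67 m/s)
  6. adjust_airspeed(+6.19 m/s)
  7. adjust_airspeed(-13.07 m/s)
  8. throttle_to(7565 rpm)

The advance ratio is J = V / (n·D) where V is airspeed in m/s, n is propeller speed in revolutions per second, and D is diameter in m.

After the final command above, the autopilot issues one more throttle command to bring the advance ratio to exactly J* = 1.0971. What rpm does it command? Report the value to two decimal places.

rpm = 3046.33

set_propeller: D = 1.289 m, P = 1.718 m (p = P/D = 1.332816); state ← (V=0, rpm=0)
throttle_to(4616): rpm ← 4616
set_airspeed(83.35): V ← 83.35 m/s
adjust_throttle(-766): rpm ← 4616 -766 = 3850
adjust_airspeed(-4.67): V ← 83.35 -4.67 = 78.68 m/s
adjust_airspeed(+6.19): V ← 78.68 +6.19 = 84.87 m/s
adjust_airspeed(-13.07): V ← 84.87 -13.07 = 71.8 m/s
throttle_to(7565): rpm ← 7565
final state: V = 71.8 m/s, rpm = 7565 → n = rpm/60 = 126.083333 rev/s
target J* = 1.0971; solve J* = V/(n·D) for n: n = V/(J*·D) = 71.8/(1.0971 × 1.289) = 50.772122 rev/s
rpm = 60·n = 3046.327298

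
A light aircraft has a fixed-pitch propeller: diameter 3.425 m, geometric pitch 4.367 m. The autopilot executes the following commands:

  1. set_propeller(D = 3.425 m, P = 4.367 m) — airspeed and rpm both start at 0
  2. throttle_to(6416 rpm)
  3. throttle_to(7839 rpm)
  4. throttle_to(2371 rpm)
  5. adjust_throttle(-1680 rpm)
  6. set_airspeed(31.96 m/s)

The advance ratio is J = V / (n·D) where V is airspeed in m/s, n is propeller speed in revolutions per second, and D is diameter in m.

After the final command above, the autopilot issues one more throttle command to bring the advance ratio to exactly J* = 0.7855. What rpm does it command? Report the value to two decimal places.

set_propeller: D = 3.425 m, P = 4.367 m (p = P/D = 1.275036); state ← (V=0, rpm=0)
throttle_to(6416): rpm ← 6416
throttle_to(7839): rpm ← 7839
throttle_to(2371): rpm ← 2371
adjust_throttle(-1680): rpm ← 2371 -1680 = 691
set_airspeed(31.96): V ← 31.96 m/s
final state: V = 31.96 m/s, rpm = 691 → n = rpm/60 = 11.516667 rev/s
target J* = 0.7855; solve J* = V/(n·D) for n: n = V/(J*·D) = 31.96/(0.7855 × 3.425) = 11.879550 rev/s
rpm = 60·n = 712.773026

rpm = 712.77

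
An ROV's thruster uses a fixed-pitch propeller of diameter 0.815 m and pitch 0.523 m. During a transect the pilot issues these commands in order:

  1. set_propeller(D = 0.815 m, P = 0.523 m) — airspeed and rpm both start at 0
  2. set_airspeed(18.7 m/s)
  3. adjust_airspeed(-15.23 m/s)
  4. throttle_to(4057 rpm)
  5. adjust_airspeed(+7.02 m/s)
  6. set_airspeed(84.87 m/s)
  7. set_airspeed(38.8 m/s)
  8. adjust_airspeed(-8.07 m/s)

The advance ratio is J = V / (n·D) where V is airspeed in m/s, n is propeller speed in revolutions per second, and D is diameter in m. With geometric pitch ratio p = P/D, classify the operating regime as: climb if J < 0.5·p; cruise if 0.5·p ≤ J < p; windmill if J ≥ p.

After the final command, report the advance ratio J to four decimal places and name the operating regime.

J = 0.5576, regime = cruise

set_propeller: D = 0.815 m, P = 0.523 m (p = P/D = 0.641718); state ← (V=0, rpm=0)
set_airspeed(18.7): V ← 18.7 m/s
adjust_airspeed(-15.23): V ← 18.7 -15.23 = 3.47 m/s
throttle_to(4057): rpm ← 4057
adjust_airspeed(+7.02): V ← 3.47 +7.02 = 10.49 m/s
set_airspeed(84.87): V ← 84.87 m/s
set_airspeed(38.8): V ← 38.8 m/s
adjust_airspeed(-8.07): V ← 38.8 -8.07 = 30.73 m/s
final state: V = 30.73 m/s, rpm = 4057 → n = rpm/60 = 67.616667 rev/s
J = V / (n·D) = 30.73 / (67.616667 × 0.815) = 0.557637
regime bands: climb J<0.3209 | cruise [0.3209, 0.6417) | windmill J≥0.6417
J = 0.5576 → cruise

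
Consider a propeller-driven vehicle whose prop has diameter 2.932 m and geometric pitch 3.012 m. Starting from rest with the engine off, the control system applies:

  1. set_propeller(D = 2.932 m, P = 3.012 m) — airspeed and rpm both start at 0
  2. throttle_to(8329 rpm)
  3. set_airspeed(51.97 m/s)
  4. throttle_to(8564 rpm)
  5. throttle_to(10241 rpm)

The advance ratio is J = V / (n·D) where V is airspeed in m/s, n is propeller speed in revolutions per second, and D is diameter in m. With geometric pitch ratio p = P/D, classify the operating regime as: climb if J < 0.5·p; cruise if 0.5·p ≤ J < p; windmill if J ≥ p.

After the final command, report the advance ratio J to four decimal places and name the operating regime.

set_propeller: D = 2.932 m, P = 3.012 m (p = P/D = 1.027285); state ← (V=0, rpm=0)
throttle_to(8329): rpm ← 8329
set_airspeed(51.97): V ← 51.97 m/s
throttle_to(8564): rpm ← 8564
throttle_to(10241): rpm ← 10241
final state: V = 51.97 m/s, rpm = 10241 → n = rpm/60 = 170.683333 rev/s
J = V / (n·D) = 51.97 / (170.683333 × 2.932) = 0.103848
regime bands: climb J<0.5136 | cruise [0.5136, 1.0273) | windmill J≥1.0273
J = 0.1038 → climb

J = 0.1038, regime = climb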